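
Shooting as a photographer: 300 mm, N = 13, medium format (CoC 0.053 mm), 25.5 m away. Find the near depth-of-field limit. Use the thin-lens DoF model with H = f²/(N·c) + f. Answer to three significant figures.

21.4 m

Hyperfocal distance H = f²/(N·c) + f = 300²/(13 × 0.053) + 300 = 90000/0.689 + 300 ≈ 130924.1 mm ≈ 130.9 m.
Near limit Dn = s·(H − f)/(H + s − 2f) = 25500 × (130924.1 − 300) / (130924.1 + 25500 − 2 × 300) = 25500 × 130624.1 / 155824.1 ≈ 21376 mm ≈ 21.4 m.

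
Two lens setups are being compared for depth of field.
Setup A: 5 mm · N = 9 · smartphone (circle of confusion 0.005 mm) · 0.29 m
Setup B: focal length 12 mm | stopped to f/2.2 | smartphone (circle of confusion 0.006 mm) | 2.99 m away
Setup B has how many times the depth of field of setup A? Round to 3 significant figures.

Setup A: H = 5²/(9×0.005) + 5 ≈ 560.6 mm; DoF = Df − Dn = 595.48 − 191.67 ≈ 403.81 mm.
Setup B: H = 12²/(2.2×0.006) + 12 ≈ 10921.1 mm; DoF = Df − Dn = 4112.7 − 2348.8 ≈ 1763.9 mm.
Ratio = 1763.9 / 403.81 ≈ 4.37.

4.37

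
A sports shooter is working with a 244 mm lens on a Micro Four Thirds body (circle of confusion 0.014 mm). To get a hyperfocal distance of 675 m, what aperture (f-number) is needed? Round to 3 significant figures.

Rearrange H = f²/(N·c) + f for N: N = f² / ((H − f)·c).
N = 244² / ((675000 − 244) × 0.014) = 59536 / 9447 ≈ 6.30.

f/6.30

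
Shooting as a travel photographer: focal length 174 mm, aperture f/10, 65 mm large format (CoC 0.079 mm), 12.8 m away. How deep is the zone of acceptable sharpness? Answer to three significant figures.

9.46 m

Hyperfocal distance H = f²/(N·c) + f = 174²/(10 × 0.079) + 174 = 30276/0.79 + 174 ≈ 38498.1 mm ≈ 38.50 m.
Near limit Dn = s·(H − f)/(H + s − 2f) = 12800 × (38498.1 − 174) / (38498.1 + 12800 − 2 × 174) = 12800 × 38324.1 / 50950.1 ≈ 9628.0 mm.
Far limit Df = s·(H − f)/(H − s) = 12800 × (38498.1 − 174) / (38498.1 − 12800) = 12800 × 38324.1 / 25698.1 ≈ 19088.9 mm.
Depth of field = Df − Dn = 19088.9 − 9628.0 ≈ 9460.9 mm ≈ 9.46 m.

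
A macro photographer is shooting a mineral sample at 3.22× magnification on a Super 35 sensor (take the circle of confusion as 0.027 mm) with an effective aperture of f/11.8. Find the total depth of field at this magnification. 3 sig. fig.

0.0615 mm

At magnification m, DoF ≈ 2·N_eff·c/m² = 2 × 11.8 × 0.027 / 3.22² = 0.6372 / 10.37 ≈ 0.0615 mm.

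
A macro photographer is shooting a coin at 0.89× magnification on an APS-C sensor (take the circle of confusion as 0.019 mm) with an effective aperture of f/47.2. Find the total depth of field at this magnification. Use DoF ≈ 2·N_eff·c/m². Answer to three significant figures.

At magnification m, DoF ≈ 2·N_eff·c/m² = 2 × 47.2 × 0.019 / 0.89² = 1.794 / 0.7921 ≈ 2.26 mm.

2.26 mm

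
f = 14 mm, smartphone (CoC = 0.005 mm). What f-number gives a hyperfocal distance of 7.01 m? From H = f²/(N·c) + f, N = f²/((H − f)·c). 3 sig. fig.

Rearrange H = f²/(N·c) + f for N: N = f² / ((H − f)·c).
N = 14² / ((7010 − 14) × 0.005) = 196 / 34.98 ≈ 5.60.

f/5.60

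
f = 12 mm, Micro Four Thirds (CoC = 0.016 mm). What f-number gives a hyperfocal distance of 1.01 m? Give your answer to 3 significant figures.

f/9.02

Rearrange H = f²/(N·c) + f for N: N = f² / ((H − f)·c).
N = 12² / ((1010 − 12) × 0.016) = 144 / 15.97 ≈ 9.02.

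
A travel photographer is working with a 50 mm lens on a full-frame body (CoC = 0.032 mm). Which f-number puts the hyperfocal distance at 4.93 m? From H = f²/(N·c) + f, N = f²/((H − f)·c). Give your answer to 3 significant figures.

Rearrange H = f²/(N·c) + f for N: N = f² / ((H − f)·c).
N = 50² / ((4930 − 50) × 0.032) = 2500 / 156.2 ≈ 16.

f/16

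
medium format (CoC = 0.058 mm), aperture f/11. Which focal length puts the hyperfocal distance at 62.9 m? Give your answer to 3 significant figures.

200 mm

From H = f²/(N·c) + f, with f ≪ H: f ≈ √(H·N·c) = √(62900 × 11 × 0.058) = √40130 ≈ 200.3 mm.
The +f correction barely moves this — solving exactly, f² + N·c·f − N·c·H = 0 ⇒ f = (−N·c + √((N·c)² + 4·N·c·H))/2 = (−0.638 + √160521)/2 ≈ 200.01 mm, so f ≈ 200 mm.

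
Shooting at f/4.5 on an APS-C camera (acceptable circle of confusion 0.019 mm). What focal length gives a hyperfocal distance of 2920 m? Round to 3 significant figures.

From H = f²/(N·c) + f, with f ≪ H: f ≈ √(H·N·c) = √(2920000 × 4.5 × 0.019) = √249660 ≈ 499.7 mm.
The +f correction barely moves this — solving exactly, f² + N·c·f − N·c·H = 0 ⇒ f = (−N·c + √((N·c)² + 4·N·c·H))/2 = (−0.0855 + √998640)/2 ≈ 499.62 mm, so f ≈ 500 mm.

500 mm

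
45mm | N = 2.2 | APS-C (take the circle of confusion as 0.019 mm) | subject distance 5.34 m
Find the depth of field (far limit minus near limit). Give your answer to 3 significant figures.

Hyperfocal distance H = f²/(N·c) + f = 45²/(2.2 × 0.019) + 45 = 2025/0.0418 + 45 ≈ 48490.0 mm ≈ 48.49 m.
Near limit Dn = s·(H − f)/(H + s − 2f) = 5340 × (48490.0 − 45) / (48490.0 + 5340 − 2 × 45) = 5340 × 48445.0 / 53740.0 ≈ 4813.8 mm.
Far limit Df = s·(H − f)/(H − s) = 5340 × (48490.0 − 45) / (48490.0 − 5340) = 5340 × 48445.0 / 43150.0 ≈ 5995.3 mm.
Depth of field = Df − Dn = 5995.3 − 4813.8 ≈ 1181.5 mm ≈ 1.18 m.

1.18 m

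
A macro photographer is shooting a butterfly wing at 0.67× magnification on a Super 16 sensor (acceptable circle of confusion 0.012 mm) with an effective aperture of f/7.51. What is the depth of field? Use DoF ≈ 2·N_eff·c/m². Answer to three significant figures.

0.402 mm

At magnification m, DoF ≈ 2·N_eff·c/m² = 2 × 7.51 × 0.012 / 0.67² = 0.1802 / 0.4489 ≈ 0.402 mm.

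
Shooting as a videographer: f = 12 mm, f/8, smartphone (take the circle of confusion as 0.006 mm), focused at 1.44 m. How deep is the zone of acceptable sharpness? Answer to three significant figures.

1.77 m

Hyperfocal distance H = f²/(N·c) + f = 12²/(8 × 0.006) + 12 = 144/0.048 + 12 ≈ 3012.0 mm ≈ 3.012 m.
Near limit Dn = s·(H − f)/(H + s − 2f) = 1440 × (3012.0 − 12) / (3012.0 + 1440 − 2 × 12) = 1440 × 3000.0 / 4428.0 ≈ 975.6 mm.
Far limit Df = s·(H − f)/(H − s) = 1440 × (3012.0 − 12) / (3012.0 − 1440) = 1440 × 3000.0 / 1572.0 ≈ 2748.1 mm.
Depth of field = Df − Dn = 2748.1 − 975.6 ≈ 1772.5 mm ≈ 1.77 m.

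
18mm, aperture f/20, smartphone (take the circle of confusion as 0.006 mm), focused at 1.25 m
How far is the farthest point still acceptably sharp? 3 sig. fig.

2.30 m

Hyperfocal distance H = f²/(N·c) + f = 18²/(20 × 0.006) + 18 = 324/0.12 + 18 ≈ 2718.0 mm ≈ 2.718 m.
Far limit Df = s·(H − f)/(H − s) = 1250 × (2718.0 − 18) / (2718.0 − 1250) = 1250 × 2700.0 / 1468.0 ≈ 2299.0 mm ≈ 2.30 m.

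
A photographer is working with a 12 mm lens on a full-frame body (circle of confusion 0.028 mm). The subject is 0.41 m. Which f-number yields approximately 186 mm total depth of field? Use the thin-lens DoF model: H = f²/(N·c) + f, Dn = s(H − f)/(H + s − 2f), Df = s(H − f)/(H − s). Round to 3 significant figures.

f/2.79

Write h = H − f = f²/(N·c). The thin-lens limits are Dn = s·h/(h + (s−f)) and Df = s·h/(h − (s−f)), so DoF = Df − Dn = 2·s·(s−f)·h / (h² − (s−f)²).
That is a quadratic in h: DoF·h² − 2·s·(s−f)·h − DoF·(s−f)² = 0 ⇒ h = (s−f)·(s + √(s² + DoF²)) / DoF = 398 × (410 + √(410² + 186²)) / 186 = 398 × (410 + 450.218) / 186 ≈ 1840.7 mm.
Then N = f²/(c·h) = 12² / (0.028 × 1840.7) = 144 / 51.539 ≈ 2.79.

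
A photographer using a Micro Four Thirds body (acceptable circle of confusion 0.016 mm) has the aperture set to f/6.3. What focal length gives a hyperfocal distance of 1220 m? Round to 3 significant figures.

From H = f²/(N·c) + f, with f ≪ H: f ≈ √(H·N·c) = √(1220000 × 6.3 × 0.016) = √122976 ≈ 350.7 mm.
The +f correction barely moves this — solving exactly, f² + N·c·f − N·c·H = 0 ⇒ f = (−N·c + √((N·c)² + 4·N·c·H))/2 = (−0.1008 + √491904)/2 ≈ 350.63 mm, so f ≈ 351 mm.

351 mm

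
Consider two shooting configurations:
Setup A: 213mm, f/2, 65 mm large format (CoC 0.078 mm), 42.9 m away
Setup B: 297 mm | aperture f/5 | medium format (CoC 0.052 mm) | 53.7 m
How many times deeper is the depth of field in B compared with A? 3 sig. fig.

Setup A: H = 213²/(2×0.078) + 213 ≈ 291039.9 mm; DoF = Df − Dn = 50280 − 37409 ≈ 12871 mm.
Setup B: H = 297²/(5×0.052) + 297 ≈ 339562.4 mm; DoF = Df − Dn = 63732 − 46397 ≈ 17335 mm.
Ratio = 17335 / 12871 ≈ 1.35.

1.35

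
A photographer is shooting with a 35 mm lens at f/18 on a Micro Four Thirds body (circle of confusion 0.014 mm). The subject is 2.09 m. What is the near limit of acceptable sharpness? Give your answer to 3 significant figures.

1.47 m

Hyperfocal distance H = f²/(N·c) + f = 35²/(18 × 0.014) + 35 = 1225/0.252 + 35 ≈ 4896.1 mm ≈ 4.896 m.
Near limit Dn = s·(H − f)/(H + s − 2f) = 2090 × (4896.1 − 35) / (4896.1 + 2090 − 2 × 35) = 2090 × 4861.1 / 6916.1 ≈ 1469.0 mm ≈ 1.47 m.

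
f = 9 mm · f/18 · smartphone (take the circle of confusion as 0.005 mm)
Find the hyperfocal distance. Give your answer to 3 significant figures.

0.909 m

Hyperfocal distance H = f²/(N·c) + f = 9²/(18 × 0.005) + 9 = 81/0.09 + 9 ≈ 909.0 mm ≈ 0.909 m.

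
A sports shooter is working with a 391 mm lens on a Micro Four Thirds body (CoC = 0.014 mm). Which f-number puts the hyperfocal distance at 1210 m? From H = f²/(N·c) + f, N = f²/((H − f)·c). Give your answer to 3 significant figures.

f/9.03

Rearrange H = f²/(N·c) + f for N: N = f² / ((H − f)·c).
N = 391² / ((1210000 − 391) × 0.014) = 152881 / 16935 ≈ 9.03.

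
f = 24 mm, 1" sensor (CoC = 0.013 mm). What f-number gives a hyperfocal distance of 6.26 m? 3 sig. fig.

Rearrange H = f²/(N·c) + f for N: N = f² / ((H − f)·c).
N = 24² / ((6260 − 24) × 0.013) = 576 / 81.07 ≈ 7.11.

f/7.11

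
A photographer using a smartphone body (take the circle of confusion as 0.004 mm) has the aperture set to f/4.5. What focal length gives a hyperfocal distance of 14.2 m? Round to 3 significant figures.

From H = f²/(N·c) + f, with f ≪ H: f ≈ √(H·N·c) = √(14200 × 4.5 × 0.004) = √255.60 ≈ 15.99 mm.
The +f correction barely moves this — solving exactly, f² + N·c·f − N·c·H = 0 ⇒ f = (−N·c + √((N·c)² + 4·N·c·H))/2 = (−0.018 + √1022.4)/2 ≈ 15.978 mm, so f ≈ 16.0 mm.

16.0 mm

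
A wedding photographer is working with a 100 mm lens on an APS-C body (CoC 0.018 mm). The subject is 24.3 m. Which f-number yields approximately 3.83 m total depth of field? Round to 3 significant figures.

Write h = H − f = f²/(N·c). The thin-lens limits are Dn = s·h/(h + (s−f)) and Df = s·h/(h − (s−f)), so DoF = Df − Dn = 2·s·(s−f)·h / (h² − (s−f)²).
That is a quadratic in h: DoF·h² − 2·s·(s−f)·h − DoF·(s−f)² = 0 ⇒ h = (s−f)·(s + √(s² + DoF²)) / DoF = 24200 × (24300 + √(24300² + 3830²)) / 3830 = 24200 × (24300 + 24600.0) / 3830 ≈ 308976 mm.
Then N = f²/(c·h) = 100² / (0.018 × 308976) = 10000 / 5561.6 ≈ 1.80.

f/1.80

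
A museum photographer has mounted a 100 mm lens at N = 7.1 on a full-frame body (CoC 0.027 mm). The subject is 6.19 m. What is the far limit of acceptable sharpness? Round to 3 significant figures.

Hyperfocal distance H = f²/(N·c) + f = 100²/(7.1 × 0.027) + 100 = 10000/0.1917 + 100 ≈ 52264.8 mm ≈ 52.26 m.
Far limit Df = s·(H − f)/(H − s) = 6190 × (52264.8 − 100) / (52264.8 − 6190) = 6190 × 52164.8 / 46074.8 ≈ 7008.2 mm ≈ 7.01 m.

7.01 m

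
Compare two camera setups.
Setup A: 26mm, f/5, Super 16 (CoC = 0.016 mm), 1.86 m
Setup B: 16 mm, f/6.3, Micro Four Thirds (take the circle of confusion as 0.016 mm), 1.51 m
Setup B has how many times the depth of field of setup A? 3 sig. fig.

3.21

Setup A: H = 26²/(5×0.016) + 26 ≈ 8476.0 mm; DoF = Df − Dn = 2375.60 − 1528.30 ≈ 847.30 mm.
Setup B: H = 16²/(6.3×0.016) + 16 ≈ 2555.7 mm; DoF = Df − Dn = 3667.4 − 950.7 ≈ 2716.7 mm.
Ratio = 2716.7 / 847.30 ≈ 3.21.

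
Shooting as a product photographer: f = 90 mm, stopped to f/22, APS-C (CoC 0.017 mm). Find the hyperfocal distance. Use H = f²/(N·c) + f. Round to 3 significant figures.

Hyperfocal distance H = f²/(N·c) + f = 90²/(22 × 0.017) + 90 = 8100/0.374 + 90 ≈ 21747.8 mm ≈ 21.7 m.

21.7 m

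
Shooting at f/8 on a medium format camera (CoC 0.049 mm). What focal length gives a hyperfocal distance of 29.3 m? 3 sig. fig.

From H = f²/(N·c) + f, with f ≪ H: f ≈ √(H·N·c) = √(29300 × 8 × 0.049) = √11486 ≈ 107.2 mm.
The +f correction barely moves this — solving exactly, f² + N·c·f − N·c·H = 0 ⇒ f = (−N·c + √((N·c)² + 4·N·c·H))/2 = (−0.392 + √45943)/2 ≈ 106.98 mm, so f ≈ 107 mm.

107 mm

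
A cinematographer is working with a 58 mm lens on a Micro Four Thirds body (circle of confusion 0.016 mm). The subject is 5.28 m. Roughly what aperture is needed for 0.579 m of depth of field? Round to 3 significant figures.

Write h = H − f = f²/(N·c). The thin-lens limits are Dn = s·h/(h + (s−f)) and Df = s·h/(h − (s−f)), so DoF = Df − Dn = 2·s·(s−f)·h / (h² − (s−f)²).
That is a quadratic in h: DoF·h² − 2·s·(s−f)·h − DoF·(s−f)² = 0 ⇒ h = (s−f)·(s + √(s² + DoF²)) / DoF = 5222 × (5280 + √(5280² + 579²)) / 579 = 5222 × (5280 + 5311.65) / 579 ≈ 95526 mm.
Then N = f²/(c·h) = 58² / (0.016 × 95526) = 3364 / 1528.4 ≈ 2.20.

f/2.20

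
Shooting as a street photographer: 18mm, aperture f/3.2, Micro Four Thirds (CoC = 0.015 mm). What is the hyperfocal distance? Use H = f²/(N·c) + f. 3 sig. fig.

Hyperfocal distance H = f²/(N·c) + f = 18²/(3.2 × 0.015) + 18 = 324/0.048 + 18 ≈ 6768.0 mm ≈ 6.77 m.

6.77 m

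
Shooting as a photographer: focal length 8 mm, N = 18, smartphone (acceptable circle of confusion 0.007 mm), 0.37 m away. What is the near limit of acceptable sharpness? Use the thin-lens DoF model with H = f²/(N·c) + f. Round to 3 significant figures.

Hyperfocal distance H = f²/(N·c) + f = 8²/(18 × 0.007) + 8 = 64/0.126 + 8 ≈ 515.9 mm ≈ 0.516 m.
Near limit Dn = s·(H − f)/(H + s − 2f) = 370 × (515.9 − 8) / (515.9 + 370 − 2 × 8) = 370 × 507.9 / 869.9 ≈ 216.03 mm.

216 mm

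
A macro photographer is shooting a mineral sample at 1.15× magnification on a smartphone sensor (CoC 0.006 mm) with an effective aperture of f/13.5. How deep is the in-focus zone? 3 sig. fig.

At magnification m, DoF ≈ 2·N_eff·c/m² = 2 × 13.5 × 0.006 / 1.15² = 0.162 / 1.322 ≈ 0.122 mm.

0.122 mm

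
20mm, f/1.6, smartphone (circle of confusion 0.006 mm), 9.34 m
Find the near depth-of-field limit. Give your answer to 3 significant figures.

7.63 m

Hyperfocal distance H = f²/(N·c) + f = 20²/(1.6 × 0.006) + 20 = 400/0.0096 + 20 ≈ 41686.7 mm ≈ 41.69 m.
Near limit Dn = s·(H − f)/(H + s − 2f) = 9340 × (41686.7 − 20) / (41686.7 + 9340 − 2 × 20) = 9340 × 41666.7 / 50986.7 ≈ 7632.7 mm ≈ 7.63 m.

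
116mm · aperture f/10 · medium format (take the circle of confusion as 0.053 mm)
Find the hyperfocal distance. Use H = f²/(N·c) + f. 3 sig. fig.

25.5 m

Hyperfocal distance H = f²/(N·c) + f = 116²/(10 × 0.053) + 116 = 13456/0.53 + 116 ≈ 25504.7 mm ≈ 25.5 m.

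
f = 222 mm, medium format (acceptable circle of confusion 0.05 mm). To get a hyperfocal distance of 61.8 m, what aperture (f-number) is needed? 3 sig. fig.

f/16

Rearrange H = f²/(N·c) + f for N: N = f² / ((H − f)·c).
N = 222² / ((61800 − 222) × 0.05) = 49284 / 3079 ≈ 16.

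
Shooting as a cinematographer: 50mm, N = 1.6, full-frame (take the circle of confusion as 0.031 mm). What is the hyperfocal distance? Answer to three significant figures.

50.5 m

Hyperfocal distance H = f²/(N·c) + f = 50²/(1.6 × 0.031) + 50 = 2500/0.0496 + 50 ≈ 50453.2 mm ≈ 50.5 m.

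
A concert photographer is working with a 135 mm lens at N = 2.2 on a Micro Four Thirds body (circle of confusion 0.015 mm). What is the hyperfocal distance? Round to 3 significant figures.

Hyperfocal distance H = f²/(N·c) + f = 135²/(2.2 × 0.015) + 135 = 18225/0.033 + 135 ≈ 552407.7 mm ≈ 552 m.

552 m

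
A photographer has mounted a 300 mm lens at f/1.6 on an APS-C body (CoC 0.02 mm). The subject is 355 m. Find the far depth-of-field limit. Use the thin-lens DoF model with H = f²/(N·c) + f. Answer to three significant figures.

406 m

Hyperfocal distance H = f²/(N·c) + f = 300²/(1.6 × 0.02) + 300 = 90000/0.032 + 300 ≈ 2812800.0 mm ≈ 2813 m.
Far limit Df = s·(H − f)/(H − s) = 355000 × (2812800.0 − 300) / (2812800.0 − 355000) = 355000 × 2812500.0 / 2457800.0 ≈ 406232 mm ≈ 406 m.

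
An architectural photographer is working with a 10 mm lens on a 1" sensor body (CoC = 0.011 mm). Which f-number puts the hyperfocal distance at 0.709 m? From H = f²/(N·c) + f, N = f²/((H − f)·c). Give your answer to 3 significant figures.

f/13

Rearrange H = f²/(N·c) + f for N: N = f² / ((H − f)·c).
N = 10² / ((709 − 10) × 0.011) = 100 / 7.689 ≈ 13.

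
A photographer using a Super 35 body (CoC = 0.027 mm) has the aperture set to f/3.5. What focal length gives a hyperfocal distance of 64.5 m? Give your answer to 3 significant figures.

From H = f²/(N·c) + f, with f ≪ H: f ≈ √(H·N·c) = √(64500 × 3.5 × 0.027) = √6095.2 ≈ 78.07 mm.
Exact: f² + N·c·f − N·c·H = 0 ⇒ f = (−N·c + √((N·c)² + 4·N·c·H))/2 = (−0.0945 + √24381)/2 ≈ 78.025 mm ≈ 78.0 mm.

78.0 mm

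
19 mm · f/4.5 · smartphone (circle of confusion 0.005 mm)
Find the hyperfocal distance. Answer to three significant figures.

16.1 m

Hyperfocal distance H = f²/(N·c) + f = 19²/(4.5 × 0.005) + 19 = 361/0.0225 + 19 ≈ 16063.4 mm ≈ 16.1 m.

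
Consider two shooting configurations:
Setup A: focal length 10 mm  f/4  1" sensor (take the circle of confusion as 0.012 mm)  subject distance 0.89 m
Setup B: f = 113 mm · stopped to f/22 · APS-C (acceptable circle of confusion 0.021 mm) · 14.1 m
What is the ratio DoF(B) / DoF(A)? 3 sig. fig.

21.0

Setup A: H = 10²/(4×0.012) + 10 ≈ 2093.3 mm; DoF = Df − Dn = 1540.86 − 625.70 ≈ 915.16 mm.
Setup B: H = 113²/(22×0.021) + 113 ≈ 27751.5 mm; DoF = Df − Dn = 28546 − 9362 ≈ 19184 mm.
Ratio = 19184 / 915.16 ≈ 21.0.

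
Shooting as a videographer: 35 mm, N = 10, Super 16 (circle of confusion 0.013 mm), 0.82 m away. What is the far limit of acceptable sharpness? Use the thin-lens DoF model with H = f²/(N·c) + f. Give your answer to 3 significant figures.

Hyperfocal distance H = f²/(N·c) + f = 35²/(10 × 0.013) + 35 = 1225/0.13 + 35 ≈ 9458.1 mm ≈ 9.458 m.
Far limit Df = s·(H − f)/(H − s) = 820 × (9458.1 − 35) / (9458.1 − 820) = 820 × 9423.1 / 8638.1 ≈ 894.52 mm ≈ 0.895 m.

0.895 m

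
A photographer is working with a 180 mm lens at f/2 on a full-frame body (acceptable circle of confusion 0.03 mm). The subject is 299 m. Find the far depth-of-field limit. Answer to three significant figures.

669 m

Hyperfocal distance H = f²/(N·c) + f = 180²/(2 × 0.03) + 180 = 32400/0.06 + 180 ≈ 540180.0 mm ≈ 540.2 m.
Far limit Df = s·(H − f)/(H − s) = 299000 × (540180.0 − 180) / (540180.0 − 299000) = 299000 × 540000.0 / 241180.0 ≈ 669458 mm ≈ 669 m.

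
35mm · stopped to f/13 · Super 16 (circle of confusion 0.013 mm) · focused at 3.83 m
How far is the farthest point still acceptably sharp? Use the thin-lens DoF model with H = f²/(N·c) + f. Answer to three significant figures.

Hyperfocal distance H = f²/(N·c) + f = 35²/(13 × 0.013) + 35 = 1225/0.169 + 35 ≈ 7283.5 mm ≈ 7.284 m.
Far limit Df = s·(H − f)/(H − s) = 3830 × (7283.5 − 35) / (7283.5 − 3830) = 3830 × 7248.5 / 3453.5 ≈ 8038.7 mm ≈ 8.04 m.

8.04 m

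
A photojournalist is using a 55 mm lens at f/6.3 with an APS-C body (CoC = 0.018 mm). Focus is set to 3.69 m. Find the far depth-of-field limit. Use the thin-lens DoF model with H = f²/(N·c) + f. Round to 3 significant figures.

4.27 m

Hyperfocal distance H = f²/(N·c) + f = 55²/(6.3 × 0.018) + 55 = 3025/0.1134 + 55 ≈ 26730.5 mm ≈ 26.73 m.
Far limit Df = s·(H − f)/(H − s) = 3690 × (26730.5 − 55) / (26730.5 − 3690) = 3690 × 26675.5 / 23040.5 ≈ 4272.2 mm ≈ 4.27 m.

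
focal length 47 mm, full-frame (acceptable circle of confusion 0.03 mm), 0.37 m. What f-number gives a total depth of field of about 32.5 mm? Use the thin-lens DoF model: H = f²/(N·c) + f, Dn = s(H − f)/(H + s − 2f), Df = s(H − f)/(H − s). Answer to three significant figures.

f/9.99

Write h = H − f = f²/(N·c). The thin-lens limits are Dn = s·h/(h + (s−f)) and Df = s·h/(h − (s−f)), so DoF = Df − Dn = 2·s·(s−f)·h / (h² − (s−f)²).
That is a quadratic in h: DoF·h² − 2·s·(s−f)·h − DoF·(s−f)² = 0 ⇒ h = (s−f)·(s + √(s² + DoF²)) / DoF = 323 × (370 + √(370² + 32.5²)) / 32.5 = 323 × (370 + 371.425) / 32.5 ≈ 7368.6 mm.
Then N = f²/(c·h) = 47² / (0.03 × 7368.6) = 2209 / 221.06 ≈ 9.99.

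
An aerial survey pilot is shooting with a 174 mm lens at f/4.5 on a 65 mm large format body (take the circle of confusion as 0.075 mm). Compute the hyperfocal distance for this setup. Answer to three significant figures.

89.9 m

Hyperfocal distance H = f²/(N·c) + f = 174²/(4.5 × 0.075) + 174 = 30276/0.3375 + 174 ≈ 89880.7 mm ≈ 89.9 m.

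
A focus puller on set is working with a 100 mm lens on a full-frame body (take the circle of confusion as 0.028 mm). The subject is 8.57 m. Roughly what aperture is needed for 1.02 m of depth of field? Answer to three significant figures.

Write h = H − f = f²/(N·c). The thin-lens limits are Dn = s·h/(h + (s−f)) and Df = s·h/(h − (s−f)), so DoF = Df − Dn = 2·s·(s−f)·h / (h² − (s−f)²).
That is a quadratic in h: DoF·h² − 2·s·(s−f)·h − DoF·(s−f)² = 0 ⇒ h = (s−f)·(s + √(s² + DoF²)) / DoF = 8470 × (8570 + √(8570² + 1020²)) / 1020 = 8470 × (8570 + 8630.49) / 1020 ≈ 142831 mm.
Then N = f²/(c·h) = 100² / (0.028 × 142831) = 10000 / 3999.3 ≈ 2.50.

f/2.50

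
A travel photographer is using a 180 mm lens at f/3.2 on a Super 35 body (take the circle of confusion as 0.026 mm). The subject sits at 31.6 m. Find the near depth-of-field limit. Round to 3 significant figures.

Hyperfocal distance H = f²/(N·c) + f = 180²/(3.2 × 0.026) + 180 = 32400/0.0832 + 180 ≈ 389603.1 mm ≈ 389.6 m.
Near limit Dn = s·(H − f)/(H + s − 2f) = 31600 × (389603.1 − 180) / (389603.1 + 31600 − 2 × 180) = 31600 × 389423.1 / 420843.1 ≈ 29241 mm ≈ 29.2 m.

29.2 m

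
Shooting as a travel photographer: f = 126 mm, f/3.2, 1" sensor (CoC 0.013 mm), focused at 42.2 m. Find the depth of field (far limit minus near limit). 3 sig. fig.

Hyperfocal distance H = f²/(N·c) + f = 126²/(3.2 × 0.013) + 126 = 15876/0.0416 + 126 ≈ 381760.6 mm ≈ 381.8 m.
Near limit Dn = s·(H − f)/(H + s − 2f) = 42200 × (381760.6 − 126) / (381760.6 + 42200 − 2 × 126) = 42200 × 381634.6 / 423708.6 ≈ 38009.6 mm.
Far limit Df = s·(H − f)/(H − s) = 42200 × (381760.6 − 126) / (381760.6 − 42200) = 42200 × 381634.6 / 339560.6 ≈ 47428.9 mm.
Depth of field = Df − Dn = 47428.9 − 38009.6 ≈ 9419.3 mm ≈ 9.42 m.

9.42 m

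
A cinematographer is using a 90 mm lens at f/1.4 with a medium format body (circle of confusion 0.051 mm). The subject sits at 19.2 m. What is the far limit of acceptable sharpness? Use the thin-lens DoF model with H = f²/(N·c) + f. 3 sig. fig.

23.1 m

Hyperfocal distance H = f²/(N·c) + f = 90²/(1.4 × 0.051) + 90 = 8100/0.0714 + 90 ≈ 113535.4 mm ≈ 113.5 m.
Far limit Df = s·(H − f)/(H − s) = 19200 × (113535.4 − 90) / (113535.4 − 19200) = 19200 × 113445.4 / 94335.4 ≈ 23089 mm ≈ 23.1 m.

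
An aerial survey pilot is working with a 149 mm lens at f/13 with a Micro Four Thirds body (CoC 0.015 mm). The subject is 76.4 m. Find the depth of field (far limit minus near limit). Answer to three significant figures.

186 m

Hyperfocal distance H = f²/(N·c) + f = 149²/(13 × 0.015) + 149 = 22201/0.195 + 149 ≈ 114000.3 mm ≈ 114.0 m.
Near limit Dn = s·(H − f)/(H + s − 2f) = 76400 × (114000.3 − 149) / (114000.3 + 76400 − 2 × 149) = 76400 × 113851.3 / 190102.3 ≈ 45756 mm.
Far limit Df = s·(H − f)/(H − s) = 76400 × (114000.3 − 149) / (114000.3 − 76400) = 76400 × 113851.3 / 37600.3 ≈ 231334 mm.
Depth of field = Df − Dn = 231334 − 45756 ≈ 185578 mm ≈ 186 m.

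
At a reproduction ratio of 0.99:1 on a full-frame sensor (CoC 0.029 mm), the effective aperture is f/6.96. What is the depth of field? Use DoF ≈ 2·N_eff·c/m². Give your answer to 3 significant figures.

At magnification m, DoF ≈ 2·N_eff·c/m² = 2 × 6.96 × 0.029 / 0.99² = 0.4037 / 0.9801 ≈ 0.412 mm.

0.412 mm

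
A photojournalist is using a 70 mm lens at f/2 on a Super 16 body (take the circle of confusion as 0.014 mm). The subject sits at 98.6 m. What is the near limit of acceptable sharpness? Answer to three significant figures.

Hyperfocal distance H = f²/(N·c) + f = 70²/(2 × 0.014) + 70 = 4900/0.028 + 70 ≈ 175070.0 mm ≈ 175.1 m.
Near limit Dn = s·(H − f)/(H + s − 2f) = 98600 × (175070.0 − 70) / (175070.0 + 98600 − 2 × 70) = 98600 × 175000.0 / 273530.0 ≈ 63083 mm ≈ 63.1 m.

63.1 m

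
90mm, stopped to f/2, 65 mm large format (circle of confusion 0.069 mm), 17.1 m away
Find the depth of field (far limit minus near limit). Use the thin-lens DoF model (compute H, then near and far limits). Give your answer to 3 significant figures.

10.8 m

Hyperfocal distance H = f²/(N·c) + f = 90²/(2 × 0.069) + 90 = 8100/0.138 + 90 ≈ 58785.7 mm ≈ 58.79 m.
Near limit Dn = s·(H − f)/(H + s − 2f) = 17100 × (58785.7 − 90) / (58785.7 + 17100 − 2 × 90) = 17100 × 58695.7 / 75705.7 ≈ 13258 mm.
Far limit Df = s·(H − f)/(H − s) = 17100 × (58785.7 − 90) / (58785.7 − 17100) = 17100 × 58695.7 / 41685.7 ≈ 24078 mm.
Depth of field = Df − Dn = 24078 − 13258 ≈ 10820 mm ≈ 10.8 m.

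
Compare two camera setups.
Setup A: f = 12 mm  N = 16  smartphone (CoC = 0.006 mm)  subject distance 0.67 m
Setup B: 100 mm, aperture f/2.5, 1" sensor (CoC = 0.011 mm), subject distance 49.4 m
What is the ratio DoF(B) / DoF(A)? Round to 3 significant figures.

Setup A: H = 12²/(16×0.006) + 12 ≈ 1512.0 mm; DoF = Df − Dn = 1193.59 − 465.71 ≈ 727.88 mm.
Setup B: H = 100²/(2.5×0.011) + 100 ≈ 363736.4 mm; DoF = Df − Dn = 57148 − 43502 ≈ 13646 mm.
Ratio = 13646 / 727.88 ≈ 18.7.

18.7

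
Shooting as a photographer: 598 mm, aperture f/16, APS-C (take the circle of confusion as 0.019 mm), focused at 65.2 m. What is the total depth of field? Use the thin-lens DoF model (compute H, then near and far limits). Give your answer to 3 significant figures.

7.18 m

Hyperfocal distance H = f²/(N·c) + f = 598²/(16 × 0.019) + 598 = 357604/0.304 + 598 ≈ 1176926.9 mm ≈ 1177 m.
Near limit Dn = s·(H − f)/(H + s − 2f) = 65200 × (1176926.9 − 598) / (1176926.9 + 65200 − 2 × 598) = 65200 × 1176328.9 / 1240930.9 ≈ 61805.7 mm.
Far limit Df = s·(H − f)/(H − s) = 65200 × (1176926.9 − 598) / (1176926.9 − 65200) = 65200 × 1176328.9 / 1111726.9 ≈ 68988.7 mm.
Depth of field = Df − Dn = 68988.7 − 61805.7 ≈ 7183.0 mm ≈ 7.18 m.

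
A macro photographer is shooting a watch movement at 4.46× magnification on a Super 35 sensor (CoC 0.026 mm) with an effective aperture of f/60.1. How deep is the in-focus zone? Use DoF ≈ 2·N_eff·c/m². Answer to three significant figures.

0.157 mm

At magnification m, DoF ≈ 2·N_eff·c/m² = 2 × 60.1 × 0.026 / 4.46² = 3.125 / 19.89 ≈ 0.157 mm.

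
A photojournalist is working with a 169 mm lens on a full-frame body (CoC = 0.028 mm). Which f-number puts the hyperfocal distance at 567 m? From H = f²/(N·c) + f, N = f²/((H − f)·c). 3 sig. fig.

f/1.80

Rearrange H = f²/(N·c) + f for N: N = f² / ((H − f)·c).
N = 169² / ((567000 − 169) × 0.028) = 28561 / 15871 ≈ 1.80.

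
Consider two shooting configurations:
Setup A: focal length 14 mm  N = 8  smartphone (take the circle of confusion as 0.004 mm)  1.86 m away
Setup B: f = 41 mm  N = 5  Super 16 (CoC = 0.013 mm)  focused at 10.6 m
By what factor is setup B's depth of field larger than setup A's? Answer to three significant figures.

Setup A: H = 14²/(8×0.004) + 14 ≈ 6139.0 mm; DoF = Df − Dn = 2662.4 − 1429.2 ≈ 1233.2 mm.
Setup B: H = 41²/(5×0.013) + 41 ≈ 25902.5 mm; DoF = Df − Dn = 17914 − 7527 ≈ 10387 mm.
Ratio = 10387 / 1233.2 ≈ 8.42.

8.42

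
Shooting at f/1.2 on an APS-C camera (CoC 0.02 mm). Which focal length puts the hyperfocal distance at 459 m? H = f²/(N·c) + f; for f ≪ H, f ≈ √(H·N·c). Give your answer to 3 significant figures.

From H = f²/(N·c) + f, with f ≪ H: f ≈ √(H·N·c) = √(459000 × 1.2 × 0.02) = √11016 ≈ 105.0 mm.
The +f correction barely moves this — solving exactly, f² + N·c·f − N·c·H = 0 ⇒ f = (−N·c + √((N·c)² + 4·N·c·H))/2 = (−0.024 + √44064)/2 ≈ 104.95 mm, so f ≈ 105 mm.

105 mm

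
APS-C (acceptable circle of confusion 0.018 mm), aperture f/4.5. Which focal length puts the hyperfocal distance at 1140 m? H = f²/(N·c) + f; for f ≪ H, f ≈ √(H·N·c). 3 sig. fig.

304 mm

From H = f²/(N·c) + f, with f ≪ H: f ≈ √(H·N·c) = √(1140000 × 4.5 × 0.018) = √92340 ≈ 303.9 mm.
The +f correction barely moves this — solving exactly, f² + N·c·f − N·c·H = 0 ⇒ f = (−N·c + √((N·c)² + 4·N·c·H))/2 = (−0.081 + √369360)/2 ≈ 303.83 mm, so f ≈ 304 mm.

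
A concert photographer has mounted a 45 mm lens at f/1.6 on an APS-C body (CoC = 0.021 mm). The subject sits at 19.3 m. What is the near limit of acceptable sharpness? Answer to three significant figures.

Hyperfocal distance H = f²/(N·c) + f = 45²/(1.6 × 0.021) + 45 = 2025/0.0336 + 45 ≈ 60312.9 mm ≈ 60.31 m.
Near limit Dn = s·(H − f)/(H + s − 2f) = 19300 × (60312.9 − 45) / (60312.9 + 19300 − 2 × 45) = 19300 × 60267.9 / 79522.9 ≈ 14627 mm ≈ 14.6 m.

14.6 m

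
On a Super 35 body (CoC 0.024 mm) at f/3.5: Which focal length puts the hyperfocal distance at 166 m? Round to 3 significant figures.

118 mm

From H = f²/(N·c) + f, with f ≪ H: f ≈ √(H·N·c) = √(166000 × 3.5 × 0.024) = √13944 ≈ 118.1 mm.
The +f correction barely moves this — solving exactly, f² + N·c·f − N·c·H = 0 ⇒ f = (−N·c + √((N·c)² + 4·N·c·H))/2 = (−0.084 + √55776)/2 ≈ 118.04 mm, so f ≈ 118 mm.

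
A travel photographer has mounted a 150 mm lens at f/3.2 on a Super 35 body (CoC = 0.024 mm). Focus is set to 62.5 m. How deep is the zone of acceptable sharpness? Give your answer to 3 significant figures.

Hyperfocal distance H = f²/(N·c) + f = 150²/(3.2 × 0.024) + 150 = 22500/0.0768 + 150 ≈ 293118.8 mm ≈ 293.1 m.
Near limit Dn = s·(H − f)/(H + s − 2f) = 62500 × (293118.8 − 150) / (293118.8 + 62500 − 2 × 150) = 62500 × 292968.8 / 355318.8 ≈ 51533 mm.
Far limit Df = s·(H − f)/(H − s) = 62500 × (293118.8 − 150) / (293118.8 − 62500) = 62500 × 292968.8 / 230618.8 ≈ 79397 mm.
Depth of field = Df − Dn = 79397 − 51533 ≈ 27864 mm ≈ 27.9 m.

27.9 m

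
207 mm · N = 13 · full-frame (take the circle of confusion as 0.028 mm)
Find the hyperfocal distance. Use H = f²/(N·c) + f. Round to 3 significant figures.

118 m

Hyperfocal distance H = f²/(N·c) + f = 207²/(13 × 0.028) + 207 = 42849/0.364 + 207 ≈ 117924.0 mm ≈ 118 m.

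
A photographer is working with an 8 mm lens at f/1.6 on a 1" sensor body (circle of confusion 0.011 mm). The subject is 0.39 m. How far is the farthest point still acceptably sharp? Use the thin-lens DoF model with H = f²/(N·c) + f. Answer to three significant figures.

436 mm

Hyperfocal distance H = f²/(N·c) + f = 8²/(1.6 × 0.011) + 8 = 64/0.0176 + 8 ≈ 3644.4 mm ≈ 3.644 m.
Far limit Df = s·(H − f)/(H − s) = 390 × (3644.4 − 8) / (3644.4 − 390) = 390 × 3636.4 / 3254.4 ≈ 435.78 mm.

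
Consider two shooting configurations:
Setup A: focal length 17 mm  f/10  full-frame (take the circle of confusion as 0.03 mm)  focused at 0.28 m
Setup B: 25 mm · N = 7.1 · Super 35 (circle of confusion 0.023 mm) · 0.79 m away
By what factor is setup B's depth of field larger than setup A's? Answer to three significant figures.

Setup A: H = 17²/(10×0.03) + 17 ≈ 980.3 mm; DoF = Df − Dn = 385.15 − 219.95 ≈ 165.20 mm.
Setup B: H = 25²/(7.1×0.023) + 25 ≈ 3852.3 mm; DoF = Df − Dn = 987.35 − 658.40 ≈ 328.95 mm.
Ratio = 328.95 / 165.20 ≈ 1.99.

1.99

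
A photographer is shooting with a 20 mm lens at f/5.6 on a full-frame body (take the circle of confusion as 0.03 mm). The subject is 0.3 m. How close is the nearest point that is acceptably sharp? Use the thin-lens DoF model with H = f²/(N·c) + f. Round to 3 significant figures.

268 mm

Hyperfocal distance H = f²/(N·c) + f = 20²/(5.6 × 0.03) + 20 = 400/0.168 + 20 ≈ 2401.0 mm ≈ 2.401 m.
Near limit Dn = s·(H − f)/(H + s − 2f) = 300 × (2401.0 − 20) / (2401.0 + 300 − 2 × 20) = 300 × 2381.0 / 2661.0 ≈ 268.43 mm.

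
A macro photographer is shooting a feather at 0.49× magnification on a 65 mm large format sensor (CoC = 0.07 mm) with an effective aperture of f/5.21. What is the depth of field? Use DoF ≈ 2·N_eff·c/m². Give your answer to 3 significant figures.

At magnification m, DoF ≈ 2·N_eff·c/m² = 2 × 5.21 × 0.07 / 0.49² = 0.7294 / 0.2401 ≈ 3.04 mm.

3.04 mm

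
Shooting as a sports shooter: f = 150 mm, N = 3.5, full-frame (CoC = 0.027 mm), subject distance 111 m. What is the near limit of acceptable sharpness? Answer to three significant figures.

Hyperfocal distance H = f²/(N·c) + f = 150²/(3.5 × 0.027) + 150 = 22500/0.0945 + 150 ≈ 238245.2 mm ≈ 238.2 m.
Near limit Dn = s·(H − f)/(H + s − 2f) = 111000 × (238245.2 − 150) / (238245.2 + 111000 − 2 × 150) = 111000 × 238095.2 / 348945.2 ≈ 75738 mm ≈ 75.7 m.

75.7 m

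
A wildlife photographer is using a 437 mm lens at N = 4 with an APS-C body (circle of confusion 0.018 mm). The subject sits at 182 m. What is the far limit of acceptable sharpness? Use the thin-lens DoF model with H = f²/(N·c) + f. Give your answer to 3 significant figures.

Hyperfocal distance H = f²/(N·c) + f = 437²/(4 × 0.018) + 437 = 190969/0.072 + 437 ≈ 2652784.2 mm ≈ 2653 m.
Far limit Df = s·(H − f)/(H − s) = 182000 × (2652784.2 − 437) / (2652784.2 − 182000) = 182000 × 2652347.2 / 2470784.2 ≈ 195374 mm ≈ 195 m.

195 m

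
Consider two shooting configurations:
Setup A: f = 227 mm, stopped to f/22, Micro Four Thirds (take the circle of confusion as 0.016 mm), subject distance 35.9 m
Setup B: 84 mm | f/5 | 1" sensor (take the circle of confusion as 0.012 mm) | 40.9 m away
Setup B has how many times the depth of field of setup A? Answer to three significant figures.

1.74

Setup A: H = 227²/(22×0.016) + 227 ≈ 146616.2 mm; DoF = Df − Dn = 47467 − 28866 ≈ 18601 mm.
Setup B: H = 84²/(5×0.012) + 84 ≈ 117684.0 mm; DoF = Df − Dn = 62641 − 30362 ≈ 32279 mm.
Ratio = 32279 / 18601 ≈ 1.74.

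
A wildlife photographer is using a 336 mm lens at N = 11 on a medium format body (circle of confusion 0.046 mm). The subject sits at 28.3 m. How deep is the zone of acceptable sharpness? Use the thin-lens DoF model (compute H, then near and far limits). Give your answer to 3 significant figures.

7.21 m

Hyperfocal distance H = f²/(N·c) + f = 336²/(11 × 0.046) + 336 = 112896/0.506 + 336 ≈ 223450.6 mm ≈ 223.5 m.
Near limit Dn = s·(H − f)/(H + s − 2f) = 28300 × (223450.6 − 336) / (223450.6 + 28300 − 2 × 336) = 28300 × 223114.6 / 251078.6 ≈ 25148.1 mm.
Far limit Df = s·(H − f)/(H − s) = 28300 × (223450.6 − 336) / (223450.6 − 28300) = 28300 × 223114.6 / 195150.6 ≈ 32355.2 mm.
Depth of field = Df − Dn = 32355.2 − 25148.1 ≈ 7207.1 mm ≈ 7.21 m.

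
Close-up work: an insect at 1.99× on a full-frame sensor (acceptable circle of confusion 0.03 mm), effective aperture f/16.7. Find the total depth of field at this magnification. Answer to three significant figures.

0.253 mm

At magnification m, DoF ≈ 2·N_eff·c/m² = 2 × 16.7 × 0.03 / 1.99² = 1.002 / 3.96 ≈ 0.253 mm.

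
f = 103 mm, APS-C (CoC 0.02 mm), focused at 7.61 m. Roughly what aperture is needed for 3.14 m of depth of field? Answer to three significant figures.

Write h = H − f = f²/(N·c). The thin-lens limits are Dn = s·h/(h + (s−f)) and Df = s·h/(h − (s−f)), so DoF = Df − Dn = 2·s·(s−f)·h / (h² − (s−f)²).
That is a quadratic in h: DoF·h² − 2·s·(s−f)·h − DoF·(s−f)² = 0 ⇒ h = (s−f)·(s + √(s² + DoF²)) / DoF = 7507 × (7610 + √(7610² + 3140²)) / 3140 = 7507 × (7610 + 8232.36) / 3140 ≈ 37875 mm.
Then N = f²/(c·h) = 103² / (0.02 × 37875) = 10609 / 757.51 ≈ 14.

f/14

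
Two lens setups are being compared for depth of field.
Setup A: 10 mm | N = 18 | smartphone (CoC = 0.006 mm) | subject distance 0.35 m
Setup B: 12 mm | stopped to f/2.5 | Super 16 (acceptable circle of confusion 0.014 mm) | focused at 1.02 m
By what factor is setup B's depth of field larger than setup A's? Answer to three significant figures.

1.79

Setup A: H = 10²/(18×0.006) + 10 ≈ 935.9 mm; DoF = Df − Dn = 553.10 − 256.00 ≈ 297.10 mm.
Setup B: H = 12²/(2.5×0.014) + 12 ≈ 4126.3 mm; DoF = Df − Dn = 1350.99 − 819.28 ≈ 531.71 mm.
Ratio = 531.71 / 297.10 ≈ 1.79.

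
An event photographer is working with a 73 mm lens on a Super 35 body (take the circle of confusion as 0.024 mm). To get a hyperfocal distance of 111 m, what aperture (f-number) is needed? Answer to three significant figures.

Rearrange H = f²/(N·c) + f for N: N = f² / ((H − f)·c).
N = 73² / ((111000 − 73) × 0.024) = 5329 / 2662 ≈ 2.00.

f/2.00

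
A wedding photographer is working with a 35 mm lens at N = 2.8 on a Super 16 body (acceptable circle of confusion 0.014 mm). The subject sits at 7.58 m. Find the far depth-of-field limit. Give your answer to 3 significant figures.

9.99 m

Hyperfocal distance H = f²/(N·c) + f = 35²/(2.8 × 0.014) + 35 = 1225/0.0392 + 35 ≈ 31285.0 mm ≈ 31.29 m.
Far limit Df = s·(H − f)/(H − s) = 7580 × (31285.0 − 35) / (31285.0 − 7580) = 7580 × 31250.0 / 23705.0 ≈ 9992.6 mm ≈ 9.99 m.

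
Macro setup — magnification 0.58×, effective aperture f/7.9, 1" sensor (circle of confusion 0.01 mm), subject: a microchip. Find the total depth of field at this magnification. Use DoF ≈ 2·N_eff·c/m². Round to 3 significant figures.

0.470 mm

At magnification m, DoF ≈ 2·N_eff·c/m² = 2 × 7.9 × 0.01 / 0.58² = 0.158 / 0.3364 ≈ 0.47 mm.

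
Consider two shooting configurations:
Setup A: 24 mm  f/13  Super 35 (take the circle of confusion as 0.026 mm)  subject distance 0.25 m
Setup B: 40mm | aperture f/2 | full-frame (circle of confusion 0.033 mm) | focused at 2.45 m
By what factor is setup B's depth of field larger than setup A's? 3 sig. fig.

7.29

Setup A: H = 24²/(13×0.026) + 24 ≈ 1728.1 mm; DoF = Df − Dn = 288.224 − 220.728 ≈ 67.496 mm.
Setup B: H = 40²/(2×0.033) + 40 ≈ 24282.4 mm; DoF = Df − Dn = 2720.45 − 2228.46 ≈ 491.99 mm.
Ratio = 491.99 / 67.496 ≈ 7.29.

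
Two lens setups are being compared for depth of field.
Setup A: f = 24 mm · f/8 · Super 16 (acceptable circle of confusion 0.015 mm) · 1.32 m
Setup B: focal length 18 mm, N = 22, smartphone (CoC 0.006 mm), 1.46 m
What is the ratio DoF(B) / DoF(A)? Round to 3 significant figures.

3.41

Setup A: H = 24²/(8×0.015) + 24 ≈ 4824.0 mm; DoF = Df − Dn = 1808.22 − 1039.37 ≈ 768.85 mm.
Setup B: H = 18²/(22×0.006) + 18 ≈ 2472.5 mm; DoF = Df − Dn = 3539.2 − 919.7 ≈ 2619.5 mm.
Ratio = 2619.5 / 768.85 ≈ 3.41.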